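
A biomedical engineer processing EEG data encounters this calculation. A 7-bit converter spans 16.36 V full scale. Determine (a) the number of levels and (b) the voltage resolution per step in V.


Step 1 — number of quantization levels:
L = 2^N = 2^7 = 128

Step 2 — LSB step size:
delta = Vfs / L
      = 16.36 / 128
      = 0.1278125 V

Levels = 128; step size = 0.1278125 V


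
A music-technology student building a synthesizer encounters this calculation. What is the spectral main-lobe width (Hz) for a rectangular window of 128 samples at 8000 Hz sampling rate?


Main lobe width for a rectangular window:
Width = 2 * fs / N
      = 2 * 8000 / 128
      = 16000 / 128
      = 125.0 Hz

125.0 Hz


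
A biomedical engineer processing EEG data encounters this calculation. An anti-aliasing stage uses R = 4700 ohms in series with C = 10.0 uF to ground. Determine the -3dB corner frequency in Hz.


Cutoff frequency of a first-order RC filter:
fc = 1 / (2 * pi * R * C)
C = 10.0 uF = 1e-05 F
fc = 1 / (2 * pi * 4700 * 1e-05)
   = 1 / 0.29530970943744
   = 3.386275 Hz

3.386275 Hz


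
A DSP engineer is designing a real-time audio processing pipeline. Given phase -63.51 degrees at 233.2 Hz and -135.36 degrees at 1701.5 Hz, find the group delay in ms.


Group delay from phase difference:
tau = -d(phi)/d(omega)
d(phi) = -71.85 deg = -1.254019 rad
d(omega) = 2*pi*(1701.5 - 233.2) = 9225.601 rad/s
tau = -(-1.254019) / 9225.601
    = 0.1359 ms

0.1359 ms


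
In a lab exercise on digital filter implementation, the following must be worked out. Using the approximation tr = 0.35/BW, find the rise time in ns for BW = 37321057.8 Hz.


Rise time from bandwidth relationship:
tr = 0.35 / BW
   = 0.35 / 37321057.8
   = 9.378083598e-09 s
   = 9.3781 ns

9.3781 ns


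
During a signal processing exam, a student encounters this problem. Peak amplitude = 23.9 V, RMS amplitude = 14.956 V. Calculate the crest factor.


Crest factor is the ratio of peak to RMS:
CF = V_peak / V_rms
   = 23.9 / 14.956
   = 1.598

1.598


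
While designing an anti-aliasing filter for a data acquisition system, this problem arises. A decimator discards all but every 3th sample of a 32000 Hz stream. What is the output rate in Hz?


Decimation reduces the sample rate:
fs_out = fs_in / M
       = 32000 / 3
       = 10666.6667 Hz

10666.6667 Hz


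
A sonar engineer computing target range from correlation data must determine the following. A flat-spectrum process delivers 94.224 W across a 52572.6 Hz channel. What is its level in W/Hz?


Power spectral density:
PSD = P / BW
    = 94.224 / 52572.6
    = 0.00179226 W/Hz

0.00179226 W/Hz


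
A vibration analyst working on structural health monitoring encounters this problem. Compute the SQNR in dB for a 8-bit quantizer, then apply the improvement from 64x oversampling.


Step 1 — baseline SQNR at Nyquist:
SQNR_base = 6.02*N + 1.76
          = 6.02*8 + 1.76
          = 49.92 dB

Step 2 — oversampling processing gain:
G = 10*log10(OSR) = 10*log10(64) = 18.06 dB

Step 3 — total:
SQNR_total = 49.92 + 18.06 = 67.98 dB

Base SQNR = 49.92 dB; oversampled SQNR = 67.98 dB


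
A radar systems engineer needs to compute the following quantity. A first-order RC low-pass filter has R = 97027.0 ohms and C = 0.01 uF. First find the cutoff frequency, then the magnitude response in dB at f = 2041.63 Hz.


Step 1 — cutoff frequency:
fc = 1 / (2*pi*R*C)
C = 0.01 uF = 1e-08 F
fc = 1 / (2*pi*97027.0*1e-08)
   = 164.032 Hz

Step 2 — magnitude at f = 2041.63 Hz:
|H(f)| = 1 / sqrt(1 + (f/fc)^2)
f/fc = 2041.63 / 164.032 = 12.446535
|H| = 1 / sqrt(1 + 154.916234) = 0.0800856
|H|_dB = 20*log10(0.0800856) = -21.93 dB

fc = 164.032 Hz; |H(2041.63 Hz)| = -21.93 dB


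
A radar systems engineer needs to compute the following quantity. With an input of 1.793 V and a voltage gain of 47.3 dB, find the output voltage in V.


Output voltage from dB gain:
V_out = V_in * 10^(gain_dB / 20)
      = 1.793 * 10^(47.3 / 20)
      = 1.793 * 231.739465
      = 415.5089 V

415.5089 V


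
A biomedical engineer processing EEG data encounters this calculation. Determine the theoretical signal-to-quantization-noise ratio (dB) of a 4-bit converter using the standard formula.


Theoretical SNR for a full-scale sinusoid:
SNR = 6.02 * N + 1.76
    = 6.02 * 4 + 1.76
    = 24.08 + 1.76
    = 25.84 dB

25.84 dB


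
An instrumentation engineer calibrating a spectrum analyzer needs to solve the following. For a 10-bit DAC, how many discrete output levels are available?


Number of quantization levels = 2^N
= 2^10
= 1024

1024


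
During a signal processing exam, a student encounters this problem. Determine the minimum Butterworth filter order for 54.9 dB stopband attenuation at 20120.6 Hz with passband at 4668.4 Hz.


Butterworth filter order formula:
n = log10(10^(A/10) - 1) / (2 * log10(f_stop/f_pass))
10^(54.9/10) - 1 = 309028.5433
f_stop/f_pass = 20120.6 / 4668.4 = 4.31
n = 4.3264 -> ceil = 5

5


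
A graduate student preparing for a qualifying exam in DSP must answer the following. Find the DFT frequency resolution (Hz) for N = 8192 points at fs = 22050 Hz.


DFT frequency resolution:
df = fs / N
   = 22050 / 8192
   = 2.6917 Hz

2.6917 Hz


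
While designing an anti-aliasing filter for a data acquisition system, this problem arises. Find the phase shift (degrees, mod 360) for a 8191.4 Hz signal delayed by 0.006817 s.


Phase shift from frequency and time delay:
phi = 360 * f * t_delay
    = 360 * 8191.4 * 0.006817
    = 20102.68 degrees
    mod 360 = 302.68 degrees

302.68 degrees


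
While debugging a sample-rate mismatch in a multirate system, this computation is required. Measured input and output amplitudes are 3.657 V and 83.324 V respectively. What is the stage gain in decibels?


Voltage gain in dB:
G = 20 * log10(Vout / Vin)
  = 20 * log10(83.324 / 3.657)
  = 20 * log10(22.784796)
  = 20 * 1.357645
  = 27.15 dB

27.15 dB


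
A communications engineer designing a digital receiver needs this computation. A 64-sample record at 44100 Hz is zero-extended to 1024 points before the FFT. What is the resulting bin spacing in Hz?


Frequency resolution after zero-padding:
N_padded = 64 * 16 = 1024
df = fs / N_padded
   = 44100 / 1024
   = 43.0664 Hz

43.0664 Hz


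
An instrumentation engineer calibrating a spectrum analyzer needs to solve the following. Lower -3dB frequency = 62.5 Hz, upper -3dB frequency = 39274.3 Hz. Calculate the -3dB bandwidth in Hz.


Bandwidth is the difference of -3dB frequencies:
BW = f_high - f_low
   = 39274.3 - 62.5
   = 39211.8 Hz

39211.8 Hz


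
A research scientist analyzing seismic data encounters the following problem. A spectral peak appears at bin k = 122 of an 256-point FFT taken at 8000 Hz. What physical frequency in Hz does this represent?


Frequency of DFT bin k:
f_k = k * fs / N
    = 122 * 8000 / 256
    = 976000 / 256
    = 3812.5 Hz

3812.5 Hz


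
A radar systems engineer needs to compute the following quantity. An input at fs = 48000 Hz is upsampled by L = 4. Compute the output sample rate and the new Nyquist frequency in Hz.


Step 1 — output sample rate after interpolation by L:
fs_out = L * fs_in = 4 * 48000 = 192000 Hz

Step 2 — Nyquist frequency of the output stream:
f_Nyq = fs_out / 2 = 192000 / 2 = 96000.0 Hz

fs_out = 192000 Hz; f_Nyquist = 96000.0 Hz


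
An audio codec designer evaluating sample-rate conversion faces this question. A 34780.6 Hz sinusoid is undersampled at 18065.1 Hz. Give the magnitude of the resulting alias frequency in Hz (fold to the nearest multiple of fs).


Compute the nearest integer multiple of fs to the signal:
n = round(34780.6 / 18065.1) = 2
f_alias = |34780.6 - 2 * 18065.1|
        = |34780.6 - 36130.2|
        = 1349.6 Hz

1349.6


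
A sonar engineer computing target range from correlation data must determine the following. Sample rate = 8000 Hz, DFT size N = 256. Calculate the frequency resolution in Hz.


DFT frequency resolution:
df = fs / N
   = 8000 / 256
   = 31.25 Hz

31.25 Hz


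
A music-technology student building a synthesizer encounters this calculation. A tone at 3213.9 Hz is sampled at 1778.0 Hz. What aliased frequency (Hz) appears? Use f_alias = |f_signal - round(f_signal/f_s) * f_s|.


Compute the nearest integer multiple of fs to the signal:
n = round(3213.9 / 1778.0) = 2
f_alias = |3213.9 - 2 * 1778.0|
        = |3213.9 - 3556.0|
        = 342.1 Hz

342.1


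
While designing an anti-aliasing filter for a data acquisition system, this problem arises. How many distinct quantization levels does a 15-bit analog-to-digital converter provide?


Number of quantization levels = 2^N
= 2^15
= 32768

32768


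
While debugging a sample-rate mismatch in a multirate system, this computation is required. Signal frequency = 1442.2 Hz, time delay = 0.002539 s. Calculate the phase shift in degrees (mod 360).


Phase shift from frequency and time delay:
phi = 360 * f * t_delay
    = 360 * 1442.2 * 0.002539
    = 1318.23 degrees
    mod 360 = 238.23 degrees

238.23 degrees


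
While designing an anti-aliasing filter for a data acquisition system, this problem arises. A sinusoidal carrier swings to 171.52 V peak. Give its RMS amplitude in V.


RMS voltage for a sinusoidal waveform:
V_rms = V_peak / sqrt(2)
      = 171.52 / 1.414214
      = 121.283 V

121.283 V


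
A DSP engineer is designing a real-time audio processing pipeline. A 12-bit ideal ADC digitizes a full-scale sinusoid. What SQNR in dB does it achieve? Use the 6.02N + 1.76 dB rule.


Theoretical SNR for a full-scale sinusoid:
SNR = 6.02 * N + 1.76
    = 6.02 * 12 + 1.76
    = 72.24 + 1.76
    = 74.0 dB

74.0 dB


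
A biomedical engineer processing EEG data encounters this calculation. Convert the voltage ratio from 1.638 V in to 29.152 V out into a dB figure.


Voltage gain in dB:
G = 20 * log10(Vout / Vin)
  = 20 * log10(29.152 / 1.638)
  = 20 * log10(17.797314)
  = 20 * 1.250354
  = 25.01 dB

25.01 dB


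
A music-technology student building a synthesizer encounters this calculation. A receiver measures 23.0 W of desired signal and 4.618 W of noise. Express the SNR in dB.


SNR in decibels:
SNR = 10 * log10(Ps / Pn)
    = 10 * log10(23.0 / 4.618)
    = 10 * log10(4.9805)
    = 10 * 0.6973
    = 6.97 dB

6.97 dB


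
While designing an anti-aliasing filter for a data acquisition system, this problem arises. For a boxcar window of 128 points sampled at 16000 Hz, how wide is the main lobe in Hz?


Main lobe width for a rectangular window:
Width = 2 * fs / N
      = 2 * 16000 / 128
      = 32000 / 128
      = 250.0 Hz

250.0 Hz


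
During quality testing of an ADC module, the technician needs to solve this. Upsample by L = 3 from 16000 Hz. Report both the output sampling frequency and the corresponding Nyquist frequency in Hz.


Step 1 — output sample rate after interpolation by L:
fs_out = L * fs_in = 3 * 16000 = 48000 Hz

Step 2 — Nyquist frequency of the output stream:
f_Nyq = fs_out / 2 = 48000 / 2 = 24000.0 Hz

fs_out = 48000 Hz; f_Nyquist = 24000.0 Hz


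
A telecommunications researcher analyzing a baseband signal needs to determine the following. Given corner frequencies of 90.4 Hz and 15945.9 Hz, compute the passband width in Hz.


Bandwidth is the difference of -3dB frequencies:
BW = f_high - f_low
   = 15945.9 - 90.4
   = 15855.5 Hz

15855.5 Hz


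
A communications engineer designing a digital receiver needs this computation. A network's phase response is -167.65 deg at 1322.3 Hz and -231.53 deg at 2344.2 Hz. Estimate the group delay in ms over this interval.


Group delay from phase difference:
tau = -d(phi)/d(omega)
d(phi) = -63.88 deg = -1.114916 rad
d(omega) = 2*pi*(2344.2 - 1322.3) = 6420.7871 rad/s
tau = -(-1.114916) / 6420.7871
    = 0.1736 ms

0.1736 ms


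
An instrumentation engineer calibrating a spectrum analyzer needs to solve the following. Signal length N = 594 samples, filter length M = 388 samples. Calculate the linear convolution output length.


Linear convolution output length:
L = N + M - 1
  = 594 + 388 - 1
  = 981 samples

981


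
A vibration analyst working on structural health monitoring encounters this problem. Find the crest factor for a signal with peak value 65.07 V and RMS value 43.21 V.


Crest factor is the ratio of peak to RMS:
CF = V_peak / V_rms
   = 65.07 / 43.21
   = 1.5059

1.5059


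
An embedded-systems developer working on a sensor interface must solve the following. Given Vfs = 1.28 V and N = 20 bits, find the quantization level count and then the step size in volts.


Step 1 — number of quantization levels:
L = 2^N = 2^20 = 1048576

Step 2 — LSB step size:
delta = Vfs / L
      = 1.28 / 1048576
      = 1.22e-06 V

Levels = 1048576; step size = 1.22e-06 V


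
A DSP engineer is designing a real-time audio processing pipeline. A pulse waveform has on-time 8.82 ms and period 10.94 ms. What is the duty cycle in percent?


Duty cycle as a percentage:
DC = (t_on / T) * 100
   = (8.82 / 10.94) * 100
   = 0.806216 * 100
   = 80.62 %

80.62 %


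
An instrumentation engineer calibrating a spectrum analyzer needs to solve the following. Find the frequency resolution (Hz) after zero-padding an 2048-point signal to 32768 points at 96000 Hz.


Frequency resolution after zero-padding:
N_padded = 2048 * 16 = 32768
df = fs / N_padded
   = 96000 / 32768
   = 2.9297 Hz

2.9297 Hz


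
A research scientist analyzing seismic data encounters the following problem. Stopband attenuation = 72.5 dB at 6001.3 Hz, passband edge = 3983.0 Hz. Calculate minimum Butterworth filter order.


Butterworth filter order formula:
n = log10(10^(A/10) - 1) / (2 * log10(f_stop/f_pass))
10^(72.5/10) - 1 = 17782793.1004
f_stop/f_pass = 6001.3 / 3983.0 = 1.5067
n = 20.3612 -> ceil = 21

21


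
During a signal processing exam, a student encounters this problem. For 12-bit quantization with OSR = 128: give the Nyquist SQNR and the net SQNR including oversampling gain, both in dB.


Step 1 — baseline SQNR at Nyquist:
SQNR_base = 6.02*N + 1.76
          = 6.02*12 + 1.76
          = 74.0 dB

Step 2 — oversampling processing gain:
G = 10*log10(OSR) = 10*log10(128) = 21.07 dB

Step 3 — total:
SQNR_total = 74.0 + 21.07 = 95.07 dB

Base SQNR = 74.0 dB; oversampled SQNR = 95.07 dB


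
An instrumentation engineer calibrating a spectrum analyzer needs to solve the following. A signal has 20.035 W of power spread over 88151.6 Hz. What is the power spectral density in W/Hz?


Power spectral density:
PSD = P / BW
    = 20.035 / 88151.6
    = 0.00022728 W/Hz

0.00022728 W/Hz


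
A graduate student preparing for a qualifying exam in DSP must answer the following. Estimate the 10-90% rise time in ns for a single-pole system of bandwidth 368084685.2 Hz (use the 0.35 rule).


Rise time from bandwidth relationship:
tr = 0.35 / BW
   = 0.35 / 368084685.2
   = 9.508681401e-10 s
   = 0.9509 ns

0.9509 ns


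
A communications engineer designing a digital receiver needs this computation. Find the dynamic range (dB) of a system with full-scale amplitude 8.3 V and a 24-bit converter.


Dynamic range from full-scale to LSB:
V_min = V_max / 2^bits = 8.3 / 2^24
DR = 20 * log10(V_max / V_min)
   = 20 * log10(2^24)
   = 20 * 24 * log10(2)
   = 144.49 dB

144.49 dB


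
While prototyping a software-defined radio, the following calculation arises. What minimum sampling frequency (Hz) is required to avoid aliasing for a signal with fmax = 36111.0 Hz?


The Nyquist rate is twice the maximum frequency component.
fs_min = 2 * fmax
      = 2 * 36111.0
      = 72222.0 Hz

72222.0


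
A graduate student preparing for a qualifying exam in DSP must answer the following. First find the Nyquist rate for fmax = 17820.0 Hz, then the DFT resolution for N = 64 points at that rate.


Step 1 — Nyquist sampling rate:
fs = 2 * fmax = 2 * 17820.0 = 35640.0 Hz

Step 2 — DFT bin spacing:
df = fs / N = 35640.0 / 64 = 556.875 Hz

556.875 Hz


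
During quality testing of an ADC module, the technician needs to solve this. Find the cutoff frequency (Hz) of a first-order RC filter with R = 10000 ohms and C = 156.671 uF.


Cutoff frequency of a first-order RC filter:
fc = 1 / (2 * pi * R * C)
C = 156.671 uF = 0.000156671 F
fc = 1 / (2 * pi * 10000 * 0.000156671)
   = 1 / 9.8439292526113
   = 0.101585 Hz

0.101585 Hz


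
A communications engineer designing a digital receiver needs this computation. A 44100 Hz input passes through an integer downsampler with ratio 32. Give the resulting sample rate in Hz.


Decimation reduces the sample rate:
fs_out = fs_in / M
       = 44100 / 32
       = 1378.125 Hz

1378.125 Hz


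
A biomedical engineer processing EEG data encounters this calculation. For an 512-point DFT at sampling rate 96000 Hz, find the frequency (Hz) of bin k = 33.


Frequency of DFT bin k:
f_k = k * fs / N
    = 33 * 96000 / 512
    = 3168000 / 512
    = 6187.5 Hz

6187.5 Hz


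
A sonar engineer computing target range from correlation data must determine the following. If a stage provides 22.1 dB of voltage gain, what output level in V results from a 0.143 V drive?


Output voltage from dB gain:
V_out = V_in * 10^(gain_dB / 20)
      = 0.143 * 10^(22.1 / 20)
      = 0.143 * 12.735031
      = 1.8211 V

1.8211 V


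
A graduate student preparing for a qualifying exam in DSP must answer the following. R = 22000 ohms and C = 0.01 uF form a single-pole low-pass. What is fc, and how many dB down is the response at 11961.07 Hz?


Step 1 — cutoff frequency:
fc = 1 / (2*pi*R*C)
C = 0.01 uF = 1e-08 F
fc = 1 / (2*pi*22000*1e-08)
   = 723.432 Hz

Step 2 — magnitude at f = 11961.07 Hz:
|H(f)| = 1 / sqrt(1 + (f/fc)^2)
f/fc = 11961.07 / 723.432 = 16.533786
|H| = 1 / sqrt(1 + 273.366079) = 0.0603719
|H|_dB = 20*log10(0.0603719) = -24.38 dB

fc = 723.432 Hz; |H(11961.07 Hz)| = -24.38 dB


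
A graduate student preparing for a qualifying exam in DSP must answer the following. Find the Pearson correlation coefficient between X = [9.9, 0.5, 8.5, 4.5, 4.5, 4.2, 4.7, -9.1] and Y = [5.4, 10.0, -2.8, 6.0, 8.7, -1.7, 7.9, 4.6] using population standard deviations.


Pearson correlation coefficient (population):
r = cov(X,Y) / (std(X) * std(Y))
Mean X = 3.4625, Mean Y = 4.7625
Cov(X,Y) = -5.372656
Std(X) = 5.450215, Std(Y) = 4.383189
r = -0.2249

-0.2249


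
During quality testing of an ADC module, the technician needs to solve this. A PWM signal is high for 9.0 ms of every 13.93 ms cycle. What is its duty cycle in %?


Duty cycle as a percentage:
DC = (t_on / T) * 100
   = (9.0 / 13.93) * 100
   = 0.646088 * 100
   = 64.61 %

64.61 %


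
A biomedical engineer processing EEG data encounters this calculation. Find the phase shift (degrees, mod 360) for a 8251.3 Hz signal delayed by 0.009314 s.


Phase shift from frequency and time delay:
phi = 360 * f * t_delay
    = 360 * 8251.3 * 0.009314
    = 27666.94 degrees
    mod 360 = 306.94 degrees

306.94 degrees


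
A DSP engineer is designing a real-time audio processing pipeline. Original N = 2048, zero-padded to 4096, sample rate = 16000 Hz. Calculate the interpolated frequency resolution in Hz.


Frequency resolution after zero-padding:
N_padded = 2048 * 2 = 4096
df = fs / N_padded
   = 16000 / 4096
   = 3.9062 Hz

3.9062 Hz


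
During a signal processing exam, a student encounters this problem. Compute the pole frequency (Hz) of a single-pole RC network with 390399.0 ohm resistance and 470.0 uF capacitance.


Cutoff frequency of a first-order RC filter:
fc = 1 / (2 * pi * R * C)
C = 470.0 uF = 0.00047 F
fc = 1 / (2 * pi * 390399.0 * 0.00047)
   = 1 / 1152.8861525467
   = 0.000867 Hz

0.000867 Hz


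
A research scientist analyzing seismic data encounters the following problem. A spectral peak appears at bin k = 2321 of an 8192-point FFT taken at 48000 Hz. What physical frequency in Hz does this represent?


Frequency of DFT bin k:
f_k = k * fs / N
    = 2321 * 48000 / 8192
    = 111408000 / 8192
    = 13599.609 Hz

13599.609 Hz


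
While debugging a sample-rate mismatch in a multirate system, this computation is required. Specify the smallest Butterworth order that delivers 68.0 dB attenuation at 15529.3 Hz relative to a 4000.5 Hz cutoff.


Butterworth filter order formula:
n = log10(10^(A/10) - 1) / (2 * log10(f_stop/f_pass))
10^(68.0/10) - 1 = 6309572.4448
f_stop/f_pass = 15529.3 / 4000.5 = 3.8818
n = 5.7721 -> ceil = 6

6


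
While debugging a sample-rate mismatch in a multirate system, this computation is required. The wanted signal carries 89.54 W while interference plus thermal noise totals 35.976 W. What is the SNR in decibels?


SNR in decibels:
SNR = 10 * log10(Ps / Pn)
    = 10 * log10(89.54 / 35.976)
    = 10 * log10(2.4889)
    = 10 * 0.396
    = 3.96 dB

3.96 dB


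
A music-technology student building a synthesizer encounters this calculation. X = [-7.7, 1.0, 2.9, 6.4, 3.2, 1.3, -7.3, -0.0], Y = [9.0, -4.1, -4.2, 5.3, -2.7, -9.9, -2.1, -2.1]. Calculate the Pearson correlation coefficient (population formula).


Pearson correlation coefficient (population):
r = cov(X,Y) / (std(X) * std(Y))
Mean X = -0.025, Mean Y = -1.35
Cov(X,Y) = -7.26375
Std(X) = 4.675401, Std(Y) = 5.512259
r = -0.2818

-0.2818


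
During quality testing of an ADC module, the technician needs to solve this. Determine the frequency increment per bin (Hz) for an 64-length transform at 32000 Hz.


DFT frequency resolution:
df = fs / N
   = 32000 / 64
   = 500.0 Hz

500.0 Hz


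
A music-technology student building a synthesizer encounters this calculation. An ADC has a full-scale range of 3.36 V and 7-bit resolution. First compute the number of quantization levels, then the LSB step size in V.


Step 1 — number of quantization levels:
L = 2^N = 2^7 = 128

Step 2 — LSB step size:
delta = Vfs / L
      = 3.36 / 128
      = 0.02625 V

Levels = 128; step size = 0.02625 V


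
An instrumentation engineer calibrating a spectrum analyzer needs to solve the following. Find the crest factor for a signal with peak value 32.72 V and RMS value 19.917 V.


Crest factor is the ratio of peak to RMS:
CF = V_peak / V_rms
   = 32.72 / 19.917
   = 1.6428

1.6428


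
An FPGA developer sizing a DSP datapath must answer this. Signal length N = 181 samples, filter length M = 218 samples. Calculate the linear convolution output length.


Linear convolution output length:
L = N + M - 1
  = 181 + 218 - 1
  = 398 samples

398


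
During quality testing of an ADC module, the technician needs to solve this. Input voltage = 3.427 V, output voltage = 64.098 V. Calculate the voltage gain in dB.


Voltage gain in dB:
G = 20 * log10(Vout / Vin)
  = 20 * log10(64.098 / 3.427)
  = 20 * log10(18.703823)
  = 20 * 1.27193
  = 25.44 dB

25.44 dB


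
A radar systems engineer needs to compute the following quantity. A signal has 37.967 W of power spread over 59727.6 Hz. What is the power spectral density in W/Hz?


Power spectral density:
PSD = P / BW
    = 37.967 / 59727.6
    = 0.00063567 W/Hz

0.00063567 W/Hz


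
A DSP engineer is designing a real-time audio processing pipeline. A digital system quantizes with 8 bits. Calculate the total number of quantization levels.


Number of quantization levels = 2^N
= 2^8
= 256

256


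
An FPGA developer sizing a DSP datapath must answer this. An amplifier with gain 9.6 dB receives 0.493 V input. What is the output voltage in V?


Output voltage from dB gain:
V_out = V_in * 10^(gain_dB / 20)
      = 0.493 * 10^(9.6 / 20)
      = 0.493 * 3.019952
      = 1.4888 V

1.4888 V


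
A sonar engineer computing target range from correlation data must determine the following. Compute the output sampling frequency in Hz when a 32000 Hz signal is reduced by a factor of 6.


Decimation reduces the sample rate:
fs_out = fs_in / M
       = 32000 / 6
       = 5333.3333 Hz

5333.3333 Hz


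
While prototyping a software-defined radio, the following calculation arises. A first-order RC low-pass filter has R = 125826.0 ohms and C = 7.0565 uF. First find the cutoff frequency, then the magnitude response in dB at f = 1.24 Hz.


Step 1 — cutoff frequency:
fc = 1 / (2*pi*R*C)
C = 7.0565 uF = 7.0565e-06 F
fc = 1 / (2*pi*125826.0*7.0565e-06)
   = 0.179251 Hz

Step 2 — magnitude at f = 1.24 Hz:
|H(f)| = 1 / sqrt(1 + (f/fc)^2)
f/fc = 1.24 / 0.179251 = 6.917674
|H| = 1 / sqrt(1 + 47.854214) = 0.1430701
|H|_dB = 20*log10(0.1430701) = -16.89 dB

fc = 0.179251 Hz; |H(1.24 Hz)| = -16.89 dB


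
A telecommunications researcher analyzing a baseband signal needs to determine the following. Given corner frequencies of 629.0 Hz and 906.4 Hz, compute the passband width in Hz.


Bandwidth is the difference of -3dB frequencies:
BW = f_high - f_low
   = 906.4 - 629.0
   = 277.4 Hz

277.4 Hz


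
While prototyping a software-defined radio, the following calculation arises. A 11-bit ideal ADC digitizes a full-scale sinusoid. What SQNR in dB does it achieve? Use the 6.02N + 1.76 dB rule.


Theoretical SNR for a full-scale sinusoid:
SNR = 6.02 * N + 1.76
    = 6.02 * 11 + 1.76
    = 66.22 + 1.76
    = 67.98 dB

67.98 dB


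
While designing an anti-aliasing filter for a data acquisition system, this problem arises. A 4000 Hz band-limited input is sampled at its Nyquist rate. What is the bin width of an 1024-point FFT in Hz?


Step 1 — Nyquist sampling rate:
fs = 2 * fmax = 2 * 4000 = 8000 Hz

Step 2 — DFT bin spacing:
df = fs / N = 8000 / 1024 = 7.8125 Hz

7.8125 Hz


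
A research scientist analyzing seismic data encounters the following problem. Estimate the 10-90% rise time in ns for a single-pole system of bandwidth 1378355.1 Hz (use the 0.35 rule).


Rise time from bandwidth relationship:
tr = 0.35 / BW
   = 0.35 / 1378355.1
   = 2.53925857e-07 s
   = 253.9259 ns

253.9259 ns


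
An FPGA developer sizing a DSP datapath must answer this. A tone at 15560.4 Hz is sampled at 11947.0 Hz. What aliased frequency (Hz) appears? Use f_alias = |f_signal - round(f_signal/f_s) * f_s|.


Compute the nearest integer multiple of fs to the signal:
n = round(15560.4 / 11947.0) = 1
f_alias = |15560.4 - 1 * 11947.0|
        = |15560.4 - 11947.0|
        = 3613.4 Hz

3613.4


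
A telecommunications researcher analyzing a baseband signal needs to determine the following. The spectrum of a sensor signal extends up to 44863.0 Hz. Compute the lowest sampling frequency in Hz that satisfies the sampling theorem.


The Nyquist rate is twice the maximum frequency component.
fs_min = 2 * fmax
      = 2 * 44863.0
      = 89726.0 Hz

89726.0


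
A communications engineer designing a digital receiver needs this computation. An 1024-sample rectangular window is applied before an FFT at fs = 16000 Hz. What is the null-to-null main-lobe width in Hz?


Main lobe width for a rectangular window:
Width = 2 * fs / N
      = 2 * 16000 / 1024
      = 32000 / 1024
      = 31.25 Hz

31.25 Hz


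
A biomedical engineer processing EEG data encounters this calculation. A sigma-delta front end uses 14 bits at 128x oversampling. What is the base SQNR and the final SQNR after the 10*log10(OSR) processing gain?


Step 1 — baseline SQNR at Nyquist:
SQNR_base = 6.02*N + 1.76
          = 6.02*14 + 1.76
          = 86.04 dB

Step 2 — oversampling processing gain:
G = 10*log10(OSR) = 10*log10(128) = 21.07 dB

Step 3 — total:
SQNR_total = 86.04 + 21.07 = 107.11 dB

Base SQNR = 86.04 dB; oversampled SQNR = 107.11 dB


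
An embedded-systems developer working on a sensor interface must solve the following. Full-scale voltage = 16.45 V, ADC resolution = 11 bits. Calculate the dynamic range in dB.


Dynamic range from full-scale to LSB:
V_min = V_max / 2^bits = 16.45 / 2^11
DR = 20 * log10(V_max / V_min)
   = 20 * log10(2^11)
   = 20 * 11 * log10(2)
   = 66.23 dB

66.23 dB


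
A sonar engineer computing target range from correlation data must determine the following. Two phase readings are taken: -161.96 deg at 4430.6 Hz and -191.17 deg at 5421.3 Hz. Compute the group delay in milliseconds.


Group delay from phase difference:
tau = -d(phi)/d(omega)
d(phi) = -29.21 deg = -0.509811 rad
d(omega) = 2*pi*(5421.3 - 4430.6) = 6224.7517 rad/s
tau = -(-0.509811) / 6224.7517
    = 0.0819 ms

0.0819 ms


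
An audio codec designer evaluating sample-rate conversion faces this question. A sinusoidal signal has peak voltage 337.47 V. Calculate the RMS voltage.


RMS voltage for a sinusoidal waveform:
V_rms = V_peak / sqrt(2)
      = 337.47 / 1.414214
      = 238.627 V

238.627 V


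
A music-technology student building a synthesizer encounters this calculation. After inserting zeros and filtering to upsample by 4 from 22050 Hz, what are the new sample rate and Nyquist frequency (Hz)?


Step 1 — output sample rate after interpolation by L:
fs_out = L * fs_in = 4 * 22050 = 88200 Hz

Step 2 — Nyquist frequency of the output stream:
f_Nyq = fs_out / 2 = 88200 / 2 = 44100.0 Hz

fs_out = 88200 Hz; f_Nyquist = 44100.0 Hz


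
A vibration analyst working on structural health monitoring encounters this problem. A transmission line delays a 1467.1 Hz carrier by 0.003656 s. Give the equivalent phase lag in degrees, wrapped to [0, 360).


Phase shift from frequency and time delay:
phi = 360 * f * t_delay
    = 360 * 1467.1 * 0.003656
    = 1930.94 degrees
    mod 360 = 130.94 degrees

130.94 degrees


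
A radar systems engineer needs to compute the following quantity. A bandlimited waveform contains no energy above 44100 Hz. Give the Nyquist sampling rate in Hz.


The Nyquist rate is twice the maximum frequency component.
fs_min = 2 * fmax
      = 2 * 44100
      = 88200 Hz

88200


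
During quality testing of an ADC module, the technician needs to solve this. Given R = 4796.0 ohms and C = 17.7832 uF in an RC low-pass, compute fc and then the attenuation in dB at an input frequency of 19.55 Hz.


Step 1 — cutoff frequency:
fc = 1 / (2*pi*R*C)
C = 17.7832 uF = 1.77832e-05 F
fc = 1 / (2*pi*4796.0*1.77832e-05)
   = 1.86608 Hz

Step 2 — magnitude at f = 19.55 Hz:
|H(f)| = 1 / sqrt(1 + (f/fc)^2)
f/fc = 19.55 / 1.86608 = 10.476507
|H| = 1 / sqrt(1 + 109.757199) = 0.0950198
|H|_dB = 20*log10(0.0950198) = -20.44 dB

fc = 1.86608 Hz; |H(19.55 Hz)| = -20.44 dB


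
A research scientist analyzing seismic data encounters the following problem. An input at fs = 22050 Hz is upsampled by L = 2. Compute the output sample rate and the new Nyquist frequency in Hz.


Step 1 — output sample rate after interpolation by L:
fs_out = L * fs_in = 2 * 22050 = 44100 Hz

Step 2 — Nyquist frequency of the output stream:
f_Nyq = fs_out / 2 = 44100 / 2 = 22050.0 Hz

fs_out = 44100 Hz; f_Nyquist = 22050.0 Hz


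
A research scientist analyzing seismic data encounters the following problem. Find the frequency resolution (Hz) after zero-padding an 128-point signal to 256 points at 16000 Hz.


Frequency resolution after zero-padding:
N_padded = 128 * 2 = 256
df = fs / N_padded
   = 16000 / 256
   = 62.5 Hz

62.5 Hz


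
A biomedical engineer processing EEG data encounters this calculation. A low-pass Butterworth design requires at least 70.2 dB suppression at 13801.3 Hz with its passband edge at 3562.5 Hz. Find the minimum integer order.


Butterworth filter order formula:
n = log10(10^(A/10) - 1) / (2 * log10(f_stop/f_pass))
10^(70.2/10) - 1 = 10471284.4805
f_stop/f_pass = 13801.3 / 3562.5 = 3.874
n = 5.9677 -> ceil = 6

6


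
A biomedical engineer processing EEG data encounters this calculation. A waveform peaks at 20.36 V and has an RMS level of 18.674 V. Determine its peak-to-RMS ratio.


Crest factor is the ratio of peak to RMS:
CF = V_peak / V_rms
   = 20.36 / 18.674
   = 1.0903

1.0903


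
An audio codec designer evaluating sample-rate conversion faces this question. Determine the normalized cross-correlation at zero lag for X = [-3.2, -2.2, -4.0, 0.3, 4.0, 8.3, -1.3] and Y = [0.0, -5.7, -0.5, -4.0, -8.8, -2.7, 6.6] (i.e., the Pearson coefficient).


Pearson correlation coefficient (population):
r = cov(X,Y) / (std(X) * std(Y))
Mean X = 0.2714, Mean Y = -2.1571
Cov(X,Y) = -6.96449
Std(X) = 4.092402, Std(Y) = 4.542767
r = -0.3746

-0.3746


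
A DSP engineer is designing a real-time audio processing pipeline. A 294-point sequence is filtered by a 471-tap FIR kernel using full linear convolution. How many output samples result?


Linear convolution output length:
L = N + M - 1
  = 294 + 471 - 1
  = 764 samples

764


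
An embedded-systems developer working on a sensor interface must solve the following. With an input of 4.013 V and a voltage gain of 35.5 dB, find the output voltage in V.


Output voltage from dB gain:
V_out = V_in * 10^(gain_dB / 20)
      = 4.013 * 10^(35.5 / 20)
      = 4.013 * 59.566214
      = 239.0392 V

239.0392 V


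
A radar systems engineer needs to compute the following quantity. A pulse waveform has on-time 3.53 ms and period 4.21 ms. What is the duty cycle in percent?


Duty cycle as a percentage:
DC = (t_on / T) * 100
   = (3.53 / 4.21) * 100
   = 0.83848 * 100
   = 83.85 %

83.85 %


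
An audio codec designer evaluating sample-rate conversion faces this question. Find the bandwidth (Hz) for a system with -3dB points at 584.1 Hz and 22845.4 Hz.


Bandwidth is the difference of -3dB frequencies:
BW = f_high - f_low
   = 22845.4 - 584.1
   = 22261.3 Hz

22261.3 Hz


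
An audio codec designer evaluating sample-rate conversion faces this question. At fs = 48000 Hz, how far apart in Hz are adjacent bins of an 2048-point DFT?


DFT frequency resolution:
df = fs / N
   = 48000 / 2048
   = 23.4375 Hz

23.4375 Hz


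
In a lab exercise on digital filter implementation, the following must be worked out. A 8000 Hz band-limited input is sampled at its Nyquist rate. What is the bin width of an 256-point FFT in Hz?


Step 1 — Nyquist sampling rate:
fs = 2 * fmax = 2 * 8000 = 16000 Hz

Step 2 — DFT bin spacing:
df = fs / N = 16000 / 256 = 62.5 Hz

62.5 Hz


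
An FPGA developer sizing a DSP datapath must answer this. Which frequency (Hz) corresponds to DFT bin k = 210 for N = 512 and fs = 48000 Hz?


Frequency of DFT bin k:
f_k = k * fs / N
    = 210 * 48000 / 512
    = 10080000 / 512
    = 19687.5 Hz

19687.5 Hz


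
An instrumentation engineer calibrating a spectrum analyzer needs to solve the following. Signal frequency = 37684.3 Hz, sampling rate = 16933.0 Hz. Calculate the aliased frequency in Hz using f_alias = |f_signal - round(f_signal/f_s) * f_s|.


Compute the nearest integer multiple of fs to the signal:
n = round(37684.3 / 16933.0) = 2
f_alias = |37684.3 - 2 * 16933.0|
        = |37684.3 - 33866.0|
        = 3818.3 Hz

3818.3


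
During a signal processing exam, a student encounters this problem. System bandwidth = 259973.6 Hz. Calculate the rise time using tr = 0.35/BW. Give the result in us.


Rise time from bandwidth relationship:
tr = 0.35 / BW
   = 0.35 / 259973.6
   = 1.346290546e-06 s
   = 1.3463 us

1.3463 us


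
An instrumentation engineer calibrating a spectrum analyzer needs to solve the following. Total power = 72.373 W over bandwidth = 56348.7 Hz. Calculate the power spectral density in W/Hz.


Power spectral density:
PSD = P / BW
    = 72.373 / 56348.7
    = 0.00128438 W/Hz

0.00128438 W/Hz


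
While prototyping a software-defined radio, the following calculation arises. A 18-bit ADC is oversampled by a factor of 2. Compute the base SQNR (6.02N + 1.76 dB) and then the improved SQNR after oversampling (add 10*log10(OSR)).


Step 1 — baseline SQNR at Nyquist:
SQNR_base = 6.02*N + 1.76
          = 6.02*18 + 1.76
          = 110.12 dB

Step 2 — oversampling processing gain:
G = 10*log10(OSR) = 10*log10(2) = 3.01 dB

Step 3 — total:
SQNR_total = 110.12 + 3.01 = 113.13 dB

Base SQNR = 110.12 dB; oversampled SQNR = 113.13 dB


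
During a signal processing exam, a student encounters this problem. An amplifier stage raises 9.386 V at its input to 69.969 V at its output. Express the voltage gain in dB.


Voltage gain in dB:
G = 20 * log10(Vout / Vin)
  = 20 * log10(69.969 / 9.386)
  = 20 * log10(7.454613)
  = 20 * 0.872425
  = 17.45 dB

17.45 dB


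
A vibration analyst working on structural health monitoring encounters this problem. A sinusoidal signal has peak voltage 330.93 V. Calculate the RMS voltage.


RMS voltage for a sinusoidal waveform:
V_rms = V_peak / sqrt(2)
      = 330.93 / 1.414214
      = 234.003 V

234.003 V


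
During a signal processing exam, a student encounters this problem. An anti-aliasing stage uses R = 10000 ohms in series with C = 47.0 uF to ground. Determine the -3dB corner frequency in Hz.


Cutoff frequency of a first-order RC filter:
fc = 1 / (2 * pi * R * C)
C = 47.0 uF = 4.7e-05 F
fc = 1 / (2 * pi * 10000 * 4.7e-05)
   = 1 / 2.9530970943744
   = 0.338628 Hz

0.338628 Hz


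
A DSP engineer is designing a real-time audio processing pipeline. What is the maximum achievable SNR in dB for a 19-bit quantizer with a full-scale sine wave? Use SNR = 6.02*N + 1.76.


Theoretical SNR for a full-scale sinusoid:
SNR = 6.02 * N + 1.76
    = 6.02 * 19 + 1.76
    = 114.38 + 1.76
    = 116.14 dB

116.14 dB


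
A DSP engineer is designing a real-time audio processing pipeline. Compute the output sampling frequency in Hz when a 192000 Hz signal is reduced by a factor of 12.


Decimation reduces the sample rate:
fs_out = fs_in / M
       = 192000 / 12
       = 16000.0 Hz

16000.0 Hz


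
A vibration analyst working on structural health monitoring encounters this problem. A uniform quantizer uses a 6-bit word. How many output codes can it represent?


Number of quantization levels = 2^N
= 2^6
= 64

64


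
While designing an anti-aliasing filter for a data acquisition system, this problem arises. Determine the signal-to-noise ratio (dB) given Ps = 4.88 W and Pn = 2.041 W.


SNR in decibels:
SNR = 10 * log10(Ps / Pn)
    = 10 * log10(4.88 / 2.041)
    = 10 * log10(2.391)
    = 10 * 0.3786
    = 3.79 dB

3.79 dB


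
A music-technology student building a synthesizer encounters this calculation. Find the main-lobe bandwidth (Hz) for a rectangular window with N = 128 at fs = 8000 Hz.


Main lobe width for a rectangular window:
Width = 2 * fs / N
      = 2 * 8000 / 128
      = 16000 / 128
      = 125.0 Hz

125.0 Hz


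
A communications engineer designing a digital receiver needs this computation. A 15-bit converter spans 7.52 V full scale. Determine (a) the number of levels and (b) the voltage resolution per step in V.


Step 1 — number of quantization levels:
L = 2^N = 2^15 = 32768

Step 2 — LSB step size:
delta = Vfs / L
      = 7.52 / 32768
      = 0.00022949 V

Levels = 32768; step size = 0.00022949 V


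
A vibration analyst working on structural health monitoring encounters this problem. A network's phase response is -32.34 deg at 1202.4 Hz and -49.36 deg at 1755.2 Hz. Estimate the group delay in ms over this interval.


Group delay from phase difference:
tau = -d(phi)/d(omega)
d(phi) = -17.02 deg = -0.297055 rad
d(omega) = 2*pi*(1755.2 - 1202.4) = 3473.3448 rad/s
tau = -(-0.297055) / 3473.3448
    = 0.0855 ms

0.0855 ms


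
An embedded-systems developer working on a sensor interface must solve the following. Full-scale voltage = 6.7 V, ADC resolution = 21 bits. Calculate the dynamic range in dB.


Dynamic range from full-scale to LSB:
V_min = V_max / 2^bits = 6.7 / 2^21
DR = 20 * log10(V_max / V_min)
   = 20 * log10(2^21)
   = 20 * 21 * log10(2)
   = 126.43 dB

126.43 dB


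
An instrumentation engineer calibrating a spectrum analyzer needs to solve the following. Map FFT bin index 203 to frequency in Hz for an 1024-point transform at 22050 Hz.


Frequency of DFT bin k:
f_k = k * fs / N
    = 203 * 22050 / 1024
    = 4476150 / 1024
    = 4371.24 Hz

4371.24 Hz


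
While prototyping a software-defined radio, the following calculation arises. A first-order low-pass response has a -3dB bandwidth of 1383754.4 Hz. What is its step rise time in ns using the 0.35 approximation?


Rise time from bandwidth relationship:
tr = 0.35 / BW
   = 0.35 / 1383754.4
   = 2.529350584e-07 s
   = 252.9351 ns

252.9351 ns
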